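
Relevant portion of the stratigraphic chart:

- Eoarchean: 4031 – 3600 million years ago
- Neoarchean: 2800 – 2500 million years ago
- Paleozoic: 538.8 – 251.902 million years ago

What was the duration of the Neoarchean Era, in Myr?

300 million years

2800 − 2500 = 300 million years.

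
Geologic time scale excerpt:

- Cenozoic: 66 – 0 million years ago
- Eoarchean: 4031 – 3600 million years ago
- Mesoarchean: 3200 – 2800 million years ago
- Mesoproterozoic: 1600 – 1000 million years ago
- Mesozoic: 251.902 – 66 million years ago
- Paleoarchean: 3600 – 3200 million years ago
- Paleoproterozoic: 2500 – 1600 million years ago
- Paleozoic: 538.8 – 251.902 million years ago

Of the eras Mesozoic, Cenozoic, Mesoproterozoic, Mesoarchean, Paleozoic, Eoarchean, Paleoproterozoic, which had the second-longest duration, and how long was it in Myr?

Durations: Mesozoic 185.902; Cenozoic 66; Mesoproterozoic 600; Mesoarchean 400; Paleozoic 286.898; Eoarchean 431; Paleoproterozoic 900 Myr.
Sorted longest-first: Paleoproterozoic (900), Mesoproterozoic (600), Eoarchean (431), Mesoarchean (400), Paleozoic (286.898), Mesozoic (185.902), Cenozoic (66).
The second longest is Mesoproterozoic at 600 Myr.

Mesoproterozoic, 600 million years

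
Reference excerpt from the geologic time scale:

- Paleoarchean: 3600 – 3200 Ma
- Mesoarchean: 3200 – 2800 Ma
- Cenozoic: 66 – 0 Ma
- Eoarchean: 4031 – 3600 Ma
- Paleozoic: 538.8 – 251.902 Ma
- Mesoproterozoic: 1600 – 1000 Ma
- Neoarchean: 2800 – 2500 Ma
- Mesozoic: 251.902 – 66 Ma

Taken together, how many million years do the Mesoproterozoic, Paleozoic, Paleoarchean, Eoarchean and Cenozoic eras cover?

Each duration: Mesoproterozoic = 600; Paleozoic = 286.898; Paleoarchean = 400; Eoarchean = 431; Cenozoic = 66.
Sum: 600 + 286.898 + 400 + 431 + 66 = 1783.898 Myr.

1783.898 million years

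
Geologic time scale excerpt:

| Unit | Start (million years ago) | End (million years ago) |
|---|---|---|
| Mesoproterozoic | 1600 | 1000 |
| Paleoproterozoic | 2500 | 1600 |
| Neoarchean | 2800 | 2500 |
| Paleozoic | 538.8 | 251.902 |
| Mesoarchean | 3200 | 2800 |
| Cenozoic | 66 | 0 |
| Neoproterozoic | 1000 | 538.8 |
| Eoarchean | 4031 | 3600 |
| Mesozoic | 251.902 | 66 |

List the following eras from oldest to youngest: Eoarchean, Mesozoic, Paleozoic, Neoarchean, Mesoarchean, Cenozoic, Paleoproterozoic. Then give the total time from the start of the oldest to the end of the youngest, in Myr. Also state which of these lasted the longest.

Eoarchean, Mesoarchean, Neoarchean, Paleoproterozoic, Paleozoic, Mesozoic, Cenozoic; total span 4031 Myr; longest is Paleoproterozoic

Start ages (Ma): Eoarchean 4031, Mesoarchean 3200, Neoarchean 2800, Paleoproterozoic 2500, Paleozoic 538.8, Mesozoic 251.902, Cenozoic 66.
Ordered oldest to youngest: Eoarchean, Mesoarchean, Neoarchean, Paleoproterozoic, Paleozoic, Mesozoic, Cenozoic.
Span = 4031 − 0 = 4031 Myr.
Durations: Mesozoic 185.902, Paleoproterozoic 900, Paleozoic 286.898, Cenozoic 66, Eoarchean 431, Mesoarchean 400, Neoarchean 300 → longest is Paleoproterozoic (900 Myr).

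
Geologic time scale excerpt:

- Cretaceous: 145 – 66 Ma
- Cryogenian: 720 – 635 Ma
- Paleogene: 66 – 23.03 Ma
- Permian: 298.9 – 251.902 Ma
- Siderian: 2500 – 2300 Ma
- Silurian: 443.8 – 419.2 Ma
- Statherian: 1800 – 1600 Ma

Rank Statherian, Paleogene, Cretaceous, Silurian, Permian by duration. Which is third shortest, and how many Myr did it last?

Permian, 46.998 million years

Durations: Statherian 200; Paleogene 42.97; Cretaceous 79; Silurian 24.6; Permian 46.998 Myr.
Sorted shortest-first: Silurian (24.6), Paleogene (42.97), Permian (46.998), Cretaceous (79), Statherian (200).
The third shortest is Permian at 46.998 Myr.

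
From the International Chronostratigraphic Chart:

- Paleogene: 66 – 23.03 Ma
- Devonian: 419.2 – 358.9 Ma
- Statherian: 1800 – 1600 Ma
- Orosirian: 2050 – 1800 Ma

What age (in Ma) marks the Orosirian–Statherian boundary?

1800 Ma

The Orosirian ends and the Statherian begins at 1800 Ma.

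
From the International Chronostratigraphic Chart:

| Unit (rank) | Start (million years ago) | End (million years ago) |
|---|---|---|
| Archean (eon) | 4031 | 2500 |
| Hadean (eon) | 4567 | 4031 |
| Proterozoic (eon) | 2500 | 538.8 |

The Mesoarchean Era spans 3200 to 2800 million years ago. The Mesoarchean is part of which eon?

The Mesoarchean (3200–2800 Ma) lies entirely within 4031–2500 Ma, the Archean Eon.

Archean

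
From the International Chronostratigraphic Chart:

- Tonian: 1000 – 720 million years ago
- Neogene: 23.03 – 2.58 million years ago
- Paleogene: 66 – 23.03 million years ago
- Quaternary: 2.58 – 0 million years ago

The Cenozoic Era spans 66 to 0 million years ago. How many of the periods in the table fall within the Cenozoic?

3

Periods inside 66–0 Ma: Paleogene, Neogene, Quaternary — 3 in total.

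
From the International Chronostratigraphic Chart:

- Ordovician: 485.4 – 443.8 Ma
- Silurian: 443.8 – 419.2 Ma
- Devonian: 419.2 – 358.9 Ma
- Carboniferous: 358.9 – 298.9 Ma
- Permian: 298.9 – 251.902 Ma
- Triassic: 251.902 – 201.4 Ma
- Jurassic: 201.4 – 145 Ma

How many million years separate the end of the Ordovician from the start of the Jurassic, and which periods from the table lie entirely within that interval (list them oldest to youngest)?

The Ordovician closes at 443.8 Ma and the Jurassic opens at 201.4 Ma, so the interval is 443.8 − 201.4 = 242.4 Myr.
A period fits inside if it starts at or after 443.8 Ma and ends at or before 201.4 Ma; oldest first that gives Silurian, Devonian, Carboniferous, Permian, Triassic.

242.4 million years; Silurian, Devonian, Carboniferous, Permian, Triassic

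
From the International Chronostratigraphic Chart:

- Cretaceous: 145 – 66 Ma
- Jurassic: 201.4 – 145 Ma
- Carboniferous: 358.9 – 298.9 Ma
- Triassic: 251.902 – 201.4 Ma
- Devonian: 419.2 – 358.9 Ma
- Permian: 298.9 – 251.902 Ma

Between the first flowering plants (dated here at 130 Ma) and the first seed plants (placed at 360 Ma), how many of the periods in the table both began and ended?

The older date is 360 Ma and the younger is 130 Ma.
Periods with start < 360 and end > 130 Ma: Carboniferous (358.9–298.9), Permian (298.9–251.902), Triassic (251.902–201.4), Jurassic (201.4–145).
That is 4 complete periods.

4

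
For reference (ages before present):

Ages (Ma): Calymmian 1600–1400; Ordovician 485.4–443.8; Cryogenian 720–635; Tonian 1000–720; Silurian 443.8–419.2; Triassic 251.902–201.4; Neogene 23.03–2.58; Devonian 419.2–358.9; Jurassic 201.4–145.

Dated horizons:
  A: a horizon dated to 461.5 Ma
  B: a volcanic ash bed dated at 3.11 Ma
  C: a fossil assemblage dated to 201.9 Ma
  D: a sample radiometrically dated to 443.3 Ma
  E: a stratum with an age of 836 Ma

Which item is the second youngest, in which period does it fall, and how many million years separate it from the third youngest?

Smaller Ma means younger, so youngest first: B 3.11 < C 201.9 < D 443.3 < A 461.5 < E 836.
Counting 2 along gives C (201.9 Ma); the excerpt puts that inside the Triassic, 251.902–201.4 Ma.
Next in line is D (443.3 Ma), and 443.3 − 201.9 = 241.4 Myr.

C, in the Triassic; 241.4 million years to D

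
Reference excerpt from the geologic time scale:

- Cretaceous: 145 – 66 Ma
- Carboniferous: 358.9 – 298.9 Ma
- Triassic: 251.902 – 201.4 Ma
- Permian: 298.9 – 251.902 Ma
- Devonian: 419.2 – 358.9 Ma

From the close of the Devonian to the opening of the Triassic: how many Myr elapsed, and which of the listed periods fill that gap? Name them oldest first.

The Devonian closes at 358.9 Ma and the Triassic opens at 251.902 Ma, so the interval is 358.9 − 251.902 = 106.998 Myr.
A period fits inside if it starts at or after 358.9 Ma and ends at or before 251.902 Ma; oldest first that gives Carboniferous, Permian.

106.998 million years; Carboniferous, Permian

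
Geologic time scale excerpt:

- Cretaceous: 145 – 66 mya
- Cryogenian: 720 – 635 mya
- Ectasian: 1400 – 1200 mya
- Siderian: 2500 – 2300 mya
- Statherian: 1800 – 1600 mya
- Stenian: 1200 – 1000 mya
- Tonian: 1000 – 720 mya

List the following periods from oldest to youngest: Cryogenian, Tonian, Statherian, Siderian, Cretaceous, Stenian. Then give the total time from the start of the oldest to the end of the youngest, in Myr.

Siderian → Statherian → Stenian → Tonian → Cryogenian → Cretaceous; total span 2434 Myr

From the excerpt: Cryogenian 720–635; Tonian 1000–720; Statherian 1800–1600; Siderian 2500–2300; Cretaceous 145–66; Stenian 1200–1000 (Ma).
Larger Ma is earlier, so the oldest is Siderian and the youngest is Cretaceous; oldest to youngest: Siderian, Statherian, Stenian, Tonian, Cryogenian, Cretaceous.
Oldest start 2500 minus youngest end 66 gives 2434 Myr overall.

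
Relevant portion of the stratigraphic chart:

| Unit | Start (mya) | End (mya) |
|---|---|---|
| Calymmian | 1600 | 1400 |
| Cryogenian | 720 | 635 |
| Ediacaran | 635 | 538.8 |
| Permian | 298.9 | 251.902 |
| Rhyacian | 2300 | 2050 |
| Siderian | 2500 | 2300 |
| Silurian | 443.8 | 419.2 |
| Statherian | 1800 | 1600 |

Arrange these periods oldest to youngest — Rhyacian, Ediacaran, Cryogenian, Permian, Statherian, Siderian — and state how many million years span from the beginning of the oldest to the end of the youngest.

Siderian, Rhyacian, Statherian, Cryogenian, Ediacaran, Permian; total span 2248.098 Myr

Start ages (Ma): Siderian 2500, Rhyacian 2300, Statherian 1800, Cryogenian 720, Ediacaran 635, Permian 298.9.
Ordered oldest to youngest: Siderian, Rhyacian, Statherian, Cryogenian, Ediacaran, Permian.
Span = 2500 − 251.902 = 2248.098 Myr.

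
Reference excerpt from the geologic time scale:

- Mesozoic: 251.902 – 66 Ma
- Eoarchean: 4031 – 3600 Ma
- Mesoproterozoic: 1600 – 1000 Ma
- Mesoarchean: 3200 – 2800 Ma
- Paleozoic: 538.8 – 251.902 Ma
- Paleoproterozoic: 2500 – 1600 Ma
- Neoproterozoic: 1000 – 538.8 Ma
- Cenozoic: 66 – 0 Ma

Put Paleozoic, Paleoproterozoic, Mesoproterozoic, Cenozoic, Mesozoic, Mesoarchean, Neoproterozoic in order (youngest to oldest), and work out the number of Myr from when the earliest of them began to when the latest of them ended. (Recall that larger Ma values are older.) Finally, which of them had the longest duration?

Start ages (Ma): Mesoarchean 3200, Paleoproterozoic 2500, Mesoproterozoic 1600, Neoproterozoic 1000, Paleozoic 538.8, Mesozoic 251.902, Cenozoic 66.
Ordered youngest to oldest: Cenozoic, Mesozoic, Paleozoic, Neoproterozoic, Mesoproterozoic, Paleoproterozoic, Mesoarchean.
Span = 3200 − 0 = 3200 Myr.
Durations: Cenozoic 66, Mesozoic 185.902, Mesoproterozoic 600, Paleoproterozoic 900, Paleozoic 286.898, Neoproterozoic 461.2, Mesoarchean 400 → longest is Paleoproterozoic (900 Myr).

Cenozoic → Mesozoic → Paleozoic → Neoproterozoic → Mesoproterozoic → Paleoproterozoic → Mesoarchean; total span 3200 Myr; longest is Paleoproterozoic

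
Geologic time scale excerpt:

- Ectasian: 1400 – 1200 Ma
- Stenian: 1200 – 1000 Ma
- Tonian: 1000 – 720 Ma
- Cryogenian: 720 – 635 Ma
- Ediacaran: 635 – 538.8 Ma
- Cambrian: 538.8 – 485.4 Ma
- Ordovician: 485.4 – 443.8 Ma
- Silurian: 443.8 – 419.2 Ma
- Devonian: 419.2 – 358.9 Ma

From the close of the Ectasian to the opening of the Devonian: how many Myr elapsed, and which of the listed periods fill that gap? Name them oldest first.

End of Ectasian = 1200 Ma; start of Devonian = 419.2 Ma.
Gap = 1200 − 419.2 = 780.8 Myr.
Periods wholly inside 1200–419.2 Ma: Stenian (1200–1000), Tonian (1000–720), Cryogenian (720–635), Ediacaran (635–538.8), Cambrian (538.8–485.4), Ordovician (485.4–443.8), Silurian (443.8–419.2).

780.8 million years; Stenian, Tonian, Cryogenian, Ediacaran, Cambrian, Ordovician, Silurian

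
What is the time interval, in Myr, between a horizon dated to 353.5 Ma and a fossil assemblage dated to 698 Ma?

344.5 million years

698 − 353.5 = 344.5 million years.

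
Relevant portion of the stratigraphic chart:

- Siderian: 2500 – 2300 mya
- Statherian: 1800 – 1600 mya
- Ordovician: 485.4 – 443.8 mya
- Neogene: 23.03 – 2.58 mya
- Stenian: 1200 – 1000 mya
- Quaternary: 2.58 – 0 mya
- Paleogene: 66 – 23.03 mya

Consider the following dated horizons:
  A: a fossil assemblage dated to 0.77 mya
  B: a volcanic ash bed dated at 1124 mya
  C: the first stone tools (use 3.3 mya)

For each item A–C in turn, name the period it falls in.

A: 0.77 Ma lies in 2.58–0 Ma, so Quaternary.
B: 1124 Ma lies in 1200–1000 Ma, so Stenian.
C: 3.3 Ma lies in 23.03–2.58 Ma, so Neogene.

A — Quaternary; B — Stenian; C — Neogene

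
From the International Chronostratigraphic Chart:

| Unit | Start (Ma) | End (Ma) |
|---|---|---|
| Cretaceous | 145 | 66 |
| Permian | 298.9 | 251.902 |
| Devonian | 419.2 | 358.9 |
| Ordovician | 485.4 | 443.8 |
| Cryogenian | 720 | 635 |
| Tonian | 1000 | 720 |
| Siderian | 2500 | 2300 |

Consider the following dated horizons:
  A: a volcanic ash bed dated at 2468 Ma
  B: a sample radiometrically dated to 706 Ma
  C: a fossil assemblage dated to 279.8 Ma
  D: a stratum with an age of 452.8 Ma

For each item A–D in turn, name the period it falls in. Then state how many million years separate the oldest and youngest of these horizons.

A: 2468 Ma lies in 2500–2300 Ma, so Siderian.
B: 706 Ma lies in 720–635 Ma, so Cryogenian.
C: 279.8 Ma lies in 298.9–251.902 Ma, so Permian.
D: 452.8 Ma lies in 485.4–443.8 Ma, so Ordovician.
Oldest = 2468 Ma, youngest = 279.8 Ma → span 2188.2 Myr.

A — Siderian; B — Cryogenian; C — Permian; D — Ordovician; span 2188.2 million years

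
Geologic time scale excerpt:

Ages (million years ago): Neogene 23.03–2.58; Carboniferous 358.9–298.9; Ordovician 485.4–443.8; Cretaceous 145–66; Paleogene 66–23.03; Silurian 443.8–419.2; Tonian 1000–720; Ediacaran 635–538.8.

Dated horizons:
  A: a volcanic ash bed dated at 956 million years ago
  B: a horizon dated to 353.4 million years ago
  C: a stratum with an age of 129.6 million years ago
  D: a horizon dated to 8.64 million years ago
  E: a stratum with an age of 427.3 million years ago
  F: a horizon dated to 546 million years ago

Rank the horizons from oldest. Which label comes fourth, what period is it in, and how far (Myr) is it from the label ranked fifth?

Larger Ma means older, so oldest first: A 956 > F 546 > E 427.3 > B 353.4 > C 129.6 > D 8.64.
Counting 4 along gives B (353.4 Ma); the excerpt puts that inside the Carboniferous, 358.9–298.9 Ma.
Next in line is C (129.6 Ma), and 353.4 − 129.6 = 223.8 Myr.

B, in the Carboniferous; 223.8 million years to C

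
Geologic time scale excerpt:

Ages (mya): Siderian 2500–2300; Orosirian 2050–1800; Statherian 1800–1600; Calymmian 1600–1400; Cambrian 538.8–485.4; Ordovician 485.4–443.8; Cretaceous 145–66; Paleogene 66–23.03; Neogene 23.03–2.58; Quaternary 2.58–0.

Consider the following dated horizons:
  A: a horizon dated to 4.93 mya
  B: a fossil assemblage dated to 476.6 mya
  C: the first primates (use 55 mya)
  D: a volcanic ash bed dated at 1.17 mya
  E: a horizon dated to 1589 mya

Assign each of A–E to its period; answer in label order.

Match each age against the start–end ranges in the excerpt: A = 4.93 Ma → Neogene (23.03–2.58); B = 476.6 Ma → Ordovician (485.4–443.8); C = 55 Ma → Paleogene (66–23.03); D = 1.17 Ma → Quaternary (2.58–0); E = 1589 Ma → Calymmian (1600–1400).

A — Neogene; B — Ordovician; C — Paleogene; D — Quaternary; E — Calymmian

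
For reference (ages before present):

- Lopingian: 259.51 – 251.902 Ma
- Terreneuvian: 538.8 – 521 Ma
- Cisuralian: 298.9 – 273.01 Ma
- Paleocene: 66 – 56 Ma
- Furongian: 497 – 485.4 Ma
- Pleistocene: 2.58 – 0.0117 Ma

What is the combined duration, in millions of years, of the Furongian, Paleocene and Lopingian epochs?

Each duration: Furongian = 11.6; Paleocene = 10; Lopingian = 7.608.
Sum: 11.6 + 10 + 7.608 = 29.208 Myr.

29.208 million years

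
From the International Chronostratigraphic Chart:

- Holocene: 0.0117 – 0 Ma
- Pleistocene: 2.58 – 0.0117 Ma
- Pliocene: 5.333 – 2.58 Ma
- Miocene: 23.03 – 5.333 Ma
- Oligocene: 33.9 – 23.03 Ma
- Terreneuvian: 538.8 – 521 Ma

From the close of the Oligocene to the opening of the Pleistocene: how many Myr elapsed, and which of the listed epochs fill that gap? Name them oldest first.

The Oligocene closes at 23.03 Ma and the Pleistocene opens at 2.58 Ma, so the interval is 23.03 − 2.58 = 20.45 Myr.
An epoch fits inside if it starts at or after 23.03 Ma and ends at or before 2.58 Ma; oldest first that gives Miocene, Pliocene.

20.45 million years; Miocene, Pliocene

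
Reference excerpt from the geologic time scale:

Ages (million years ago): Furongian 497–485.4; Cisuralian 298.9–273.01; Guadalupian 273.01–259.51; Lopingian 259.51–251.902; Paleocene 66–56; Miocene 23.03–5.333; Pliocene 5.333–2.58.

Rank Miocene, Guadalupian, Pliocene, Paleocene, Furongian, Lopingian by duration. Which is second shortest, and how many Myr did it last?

Durations: Miocene 17.697; Guadalupian 13.5; Pliocene 2.753; Paleocene 10; Furongian 11.6; Lopingian 7.608 Myr.
Sorted shortest-first: Pliocene (2.753), Lopingian (7.608), Paleocene (10), Furongian (11.6), Guadalupian (13.5), Miocene (17.697).
The second shortest is Lopingian at 7.608 Myr.

Lopingian, 7.608 million years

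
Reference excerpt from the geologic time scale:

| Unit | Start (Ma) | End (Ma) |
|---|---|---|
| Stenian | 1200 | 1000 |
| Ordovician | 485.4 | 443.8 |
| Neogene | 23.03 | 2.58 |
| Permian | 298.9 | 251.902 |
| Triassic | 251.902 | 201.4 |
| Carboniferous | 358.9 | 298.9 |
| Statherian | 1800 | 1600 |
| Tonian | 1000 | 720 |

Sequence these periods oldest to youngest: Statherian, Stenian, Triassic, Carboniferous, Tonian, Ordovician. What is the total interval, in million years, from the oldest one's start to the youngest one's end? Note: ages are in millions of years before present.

From the excerpt: Statherian 1800–1600; Stenian 1200–1000; Triassic 251.902–201.4; Carboniferous 358.9–298.9; Tonian 1000–720; Ordovician 485.4–443.8 (Ma).
Larger Ma is earlier, so the oldest is Statherian and the youngest is Triassic; oldest to youngest: Statherian, Stenian, Tonian, Ordovician, Carboniferous, Triassic.
Oldest start 1800 minus youngest end 201.4 gives 1598.6 Myr overall.

Statherian → Stenian → Tonian → Ordovician → Carboniferous → Triassic; total span 1598.6 Myr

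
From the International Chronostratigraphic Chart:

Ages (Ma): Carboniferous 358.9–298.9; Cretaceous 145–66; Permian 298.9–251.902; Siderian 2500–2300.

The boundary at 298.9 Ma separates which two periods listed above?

The Carboniferous ends at 298.9 Ma and the Permian begins at 298.9 Ma, so they share that boundary.

Carboniferous and Permian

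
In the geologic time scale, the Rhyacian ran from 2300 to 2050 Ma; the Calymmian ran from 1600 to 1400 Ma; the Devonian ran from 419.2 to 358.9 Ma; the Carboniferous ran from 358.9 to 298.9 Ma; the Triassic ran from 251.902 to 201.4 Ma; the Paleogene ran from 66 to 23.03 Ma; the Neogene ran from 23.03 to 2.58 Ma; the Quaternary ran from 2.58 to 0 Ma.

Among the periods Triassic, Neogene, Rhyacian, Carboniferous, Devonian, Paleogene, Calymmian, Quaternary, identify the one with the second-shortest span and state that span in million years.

Start − end for each: Triassic 251.902 − 201.4 = 50.502; Neogene 23.03 − 2.58 = 20.45; Rhyacian 2300 − 2050 = 250; Carboniferous 358.9 − 298.9 = 60; Devonian 419.2 − 358.9 = 60.3; Paleogene 66 − 23.03 = 42.97; Calymmian 1600 − 1400 = 200; Quaternary 2.58 − 0 = 2.58.
Ranking these from shortest: Quaternary < Neogene < Paleogene < Triassic < Carboniferous < Devonian < Calymmian < Rhyacian.
Position 2 in that ranking is Neogene, which lasted 20.45 Myr.

Neogene, 20.45 million years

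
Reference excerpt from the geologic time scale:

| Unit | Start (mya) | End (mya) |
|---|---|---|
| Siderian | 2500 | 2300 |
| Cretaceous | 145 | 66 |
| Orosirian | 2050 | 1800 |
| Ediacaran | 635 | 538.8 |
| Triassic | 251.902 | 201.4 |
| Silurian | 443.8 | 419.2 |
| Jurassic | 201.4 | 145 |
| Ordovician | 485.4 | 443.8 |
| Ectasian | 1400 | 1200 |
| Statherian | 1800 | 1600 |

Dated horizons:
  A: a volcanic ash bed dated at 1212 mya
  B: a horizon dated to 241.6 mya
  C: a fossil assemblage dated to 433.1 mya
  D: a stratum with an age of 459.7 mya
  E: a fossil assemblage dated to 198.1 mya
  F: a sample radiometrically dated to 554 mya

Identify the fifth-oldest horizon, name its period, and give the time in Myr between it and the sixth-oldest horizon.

B, in the Triassic; 43.5 million years to E

Larger Ma means older, so oldest first: A 1212 > F 554 > D 459.7 > C 433.1 > B 241.6 > E 198.1.
Counting 5 along gives B (241.6 Ma); the excerpt puts that inside the Triassic, 251.902–201.4 Ma.
Next in line is E (198.1 Ma), and 241.6 − 198.1 = 43.5 Myr.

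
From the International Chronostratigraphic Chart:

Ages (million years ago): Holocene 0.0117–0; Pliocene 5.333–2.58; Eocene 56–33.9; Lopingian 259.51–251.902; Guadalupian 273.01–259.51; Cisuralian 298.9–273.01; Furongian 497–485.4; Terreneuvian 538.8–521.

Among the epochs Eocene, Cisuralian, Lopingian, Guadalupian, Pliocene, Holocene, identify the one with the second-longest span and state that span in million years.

Durations: Eocene 22.1; Cisuralian 25.89; Lopingian 7.608; Guadalupian 13.5; Pliocene 2.753; Holocene 0.0117 Myr.
Sorted longest-first: Cisuralian (25.89), Eocene (22.1), Guadalupian (13.5), Lopingian (7.608), Pliocene (2.753), Holocene (0.0117).
The second longest is Eocene at 22.1 Myr.

Eocene, 22.1 million years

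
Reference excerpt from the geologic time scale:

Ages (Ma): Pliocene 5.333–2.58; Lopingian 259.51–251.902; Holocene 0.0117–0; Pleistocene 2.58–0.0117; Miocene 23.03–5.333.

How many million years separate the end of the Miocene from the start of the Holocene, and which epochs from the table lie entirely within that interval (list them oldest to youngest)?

The Miocene closes at 5.333 Ma and the Holocene opens at 0.0117 Ma, so the interval is 5.333 − 0.0117 = 5.3213 Myr.
An epoch fits inside if it starts at or after 5.333 Ma and ends at or before 0.0117 Ma; oldest first that gives Pliocene, Pleistocene.

5.3213 million years; Pliocene, Pleistocene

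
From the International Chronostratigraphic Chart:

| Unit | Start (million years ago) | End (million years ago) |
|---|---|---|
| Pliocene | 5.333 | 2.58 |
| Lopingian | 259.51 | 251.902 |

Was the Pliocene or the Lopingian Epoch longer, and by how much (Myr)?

Lopingian, by 4.855 million years

Pliocene: 5.333 − 2.58 = 2.753 Myr.
Lopingian: 259.51 − 251.902 = 7.608 Myr.
Difference: 7.608 − 2.753 = 4.855 Myr, so the Lopingian was longer.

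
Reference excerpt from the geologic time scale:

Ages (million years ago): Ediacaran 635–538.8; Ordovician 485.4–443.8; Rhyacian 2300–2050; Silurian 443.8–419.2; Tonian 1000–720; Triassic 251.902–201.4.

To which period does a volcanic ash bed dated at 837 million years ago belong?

837 Ma lies between 1000 and 720 Ma, so it falls in the Tonian.

Tonian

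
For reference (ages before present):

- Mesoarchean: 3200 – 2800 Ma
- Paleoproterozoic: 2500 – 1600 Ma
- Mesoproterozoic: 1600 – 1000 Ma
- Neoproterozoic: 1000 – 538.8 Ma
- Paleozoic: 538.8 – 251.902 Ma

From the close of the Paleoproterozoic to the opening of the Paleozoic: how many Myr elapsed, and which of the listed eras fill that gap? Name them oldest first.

1061.2 million years; Mesoproterozoic, Neoproterozoic

End of Paleoproterozoic = 1600 Ma; start of Paleozoic = 538.8 Ma.
Gap = 1600 − 538.8 = 1061.2 Myr.
Eras wholly inside 1600–538.8 Ma: Mesoproterozoic (1600–1000), Neoproterozoic (1000–538.8).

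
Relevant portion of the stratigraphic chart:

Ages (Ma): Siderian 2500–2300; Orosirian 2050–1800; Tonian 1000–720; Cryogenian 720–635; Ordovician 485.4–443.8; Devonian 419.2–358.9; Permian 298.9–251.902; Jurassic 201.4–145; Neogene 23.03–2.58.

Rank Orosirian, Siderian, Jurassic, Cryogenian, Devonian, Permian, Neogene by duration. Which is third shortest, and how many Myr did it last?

Jurassic, 56.4 million years

Durations: Orosirian 250; Siderian 200; Jurassic 56.4; Cryogenian 85; Devonian 60.3; Permian 46.998; Neogene 20.45 Myr.
Sorted shortest-first: Neogene (20.45), Permian (46.998), Jurassic (56.4), Devonian (60.3), Cryogenian (85), Siderian (200), Orosirian (250).
The third shortest is Jurassic at 56.4 Myr.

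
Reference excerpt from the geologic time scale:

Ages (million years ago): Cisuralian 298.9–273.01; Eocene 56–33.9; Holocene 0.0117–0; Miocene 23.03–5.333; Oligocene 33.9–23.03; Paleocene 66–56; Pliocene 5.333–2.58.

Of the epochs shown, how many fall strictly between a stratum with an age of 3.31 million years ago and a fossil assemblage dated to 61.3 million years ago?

The older date is 61.3 Ma and the younger is 3.31 Ma.
Epochs with start < 61.3 and end > 3.31 Ma: Eocene (56–33.9), Oligocene (33.9–23.03), Miocene (23.03–5.333).
That is 3 complete epochs.

3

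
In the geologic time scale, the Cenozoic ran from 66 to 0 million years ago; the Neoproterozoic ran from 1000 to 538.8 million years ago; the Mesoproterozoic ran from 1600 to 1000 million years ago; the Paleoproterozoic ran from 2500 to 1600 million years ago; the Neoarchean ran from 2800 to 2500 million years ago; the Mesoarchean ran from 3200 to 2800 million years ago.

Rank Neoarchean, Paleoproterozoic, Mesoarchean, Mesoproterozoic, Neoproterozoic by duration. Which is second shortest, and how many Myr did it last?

Mesoarchean, 400 million years

Durations: Neoarchean 300; Paleoproterozoic 900; Mesoarchean 400; Mesoproterozoic 600; Neoproterozoic 461.2 Myr.
Sorted shortest-first: Neoarchean (300), Mesoarchean (400), Neoproterozoic (461.2), Mesoproterozoic (600), Paleoproterozoic (900).
The second shortest is Mesoarchean at 400 Myr.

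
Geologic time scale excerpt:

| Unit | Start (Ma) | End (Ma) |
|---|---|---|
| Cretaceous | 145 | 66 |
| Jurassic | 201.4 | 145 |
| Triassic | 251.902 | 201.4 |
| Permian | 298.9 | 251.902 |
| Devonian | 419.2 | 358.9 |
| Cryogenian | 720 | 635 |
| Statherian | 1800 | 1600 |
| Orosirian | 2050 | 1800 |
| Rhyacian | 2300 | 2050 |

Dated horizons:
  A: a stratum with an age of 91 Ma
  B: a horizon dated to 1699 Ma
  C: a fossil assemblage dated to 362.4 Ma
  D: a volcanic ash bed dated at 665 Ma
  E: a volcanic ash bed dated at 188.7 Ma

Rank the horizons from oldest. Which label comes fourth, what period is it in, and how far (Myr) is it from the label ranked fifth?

E, in the Jurassic; 97.7 million years to A

Sorted oldest-first by Ma: B (1699), D (665), C (362.4), E (188.7), A (91).
The fourth oldest is E at 188.7 Ma, which lies in 201.4–145 Ma: the Jurassic.
The fifth oldest is A at 91 Ma; separation = |188.7 − 91| = 97.7 Myr.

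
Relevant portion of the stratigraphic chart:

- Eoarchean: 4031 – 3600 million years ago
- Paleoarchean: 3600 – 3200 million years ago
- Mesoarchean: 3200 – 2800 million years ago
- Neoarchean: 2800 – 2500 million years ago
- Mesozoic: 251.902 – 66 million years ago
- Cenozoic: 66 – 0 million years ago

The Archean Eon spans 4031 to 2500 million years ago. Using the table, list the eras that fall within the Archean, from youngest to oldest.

Eras with both bounds inside 4031–2500 Ma: Neoarchean (2800–2500), Mesoarchean (3200–2800), Paleoarchean (3600–3200), Eoarchean (4031–3600).

Neoarchean, Mesoarchean, Paleoarchean, Eoarchean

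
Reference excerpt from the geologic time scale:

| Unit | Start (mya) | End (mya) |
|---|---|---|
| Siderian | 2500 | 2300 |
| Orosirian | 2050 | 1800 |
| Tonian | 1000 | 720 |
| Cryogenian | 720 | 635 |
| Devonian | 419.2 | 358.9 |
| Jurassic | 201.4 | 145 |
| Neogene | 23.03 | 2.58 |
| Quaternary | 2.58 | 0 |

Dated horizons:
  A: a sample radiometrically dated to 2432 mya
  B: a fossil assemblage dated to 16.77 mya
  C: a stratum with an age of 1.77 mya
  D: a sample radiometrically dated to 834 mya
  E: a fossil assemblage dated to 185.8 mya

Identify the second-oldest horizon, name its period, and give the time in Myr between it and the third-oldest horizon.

D, in the Tonian; 648.2 million years to E

Larger Ma means older, so oldest first: A 2432 > D 834 > E 185.8 > B 16.77 > C 1.77.
Counting 2 along gives D (834 Ma); the excerpt puts that inside the Tonian, 1000–720 Ma.
Next in line is E (185.8 Ma), and 834 − 185.8 = 648.2 Myr.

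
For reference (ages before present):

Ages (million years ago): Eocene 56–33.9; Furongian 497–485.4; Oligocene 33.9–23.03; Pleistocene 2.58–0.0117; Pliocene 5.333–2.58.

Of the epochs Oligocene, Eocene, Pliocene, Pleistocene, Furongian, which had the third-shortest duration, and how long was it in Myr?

Start − end for each: Oligocene 33.9 − 23.03 = 10.87; Eocene 56 − 33.9 = 22.1; Pliocene 5.333 − 2.58 = 2.753; Pleistocene 2.58 − 0.0117 = 2.5683; Furongian 497 − 485.4 = 11.6.
Ranking these from shortest: Pleistocene < Pliocene < Oligocene < Furongian < Eocene.
Position 3 in that ranking is Oligocene, which lasted 10.87 Myr.

Oligocene, 10.87 million years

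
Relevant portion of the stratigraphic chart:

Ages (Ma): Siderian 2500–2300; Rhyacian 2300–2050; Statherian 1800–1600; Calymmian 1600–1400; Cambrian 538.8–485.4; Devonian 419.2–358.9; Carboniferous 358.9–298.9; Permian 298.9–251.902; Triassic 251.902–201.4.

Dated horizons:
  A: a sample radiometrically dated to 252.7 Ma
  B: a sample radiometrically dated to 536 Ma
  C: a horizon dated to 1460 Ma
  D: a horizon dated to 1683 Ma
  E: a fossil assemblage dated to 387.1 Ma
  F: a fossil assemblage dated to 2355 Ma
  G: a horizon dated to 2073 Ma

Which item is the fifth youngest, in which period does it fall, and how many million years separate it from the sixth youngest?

Sorted youngest-first by Ma: A (252.7), E (387.1), B (536), C (1460), D (1683), G (2073), F (2355).
The fifth youngest is D at 1683 Ma, which lies in 1800–1600 Ma: the Statherian.
The sixth youngest is G at 2073 Ma; separation = |1683 − 2073| = 390 Myr.

D, in the Statherian; 390 million years to G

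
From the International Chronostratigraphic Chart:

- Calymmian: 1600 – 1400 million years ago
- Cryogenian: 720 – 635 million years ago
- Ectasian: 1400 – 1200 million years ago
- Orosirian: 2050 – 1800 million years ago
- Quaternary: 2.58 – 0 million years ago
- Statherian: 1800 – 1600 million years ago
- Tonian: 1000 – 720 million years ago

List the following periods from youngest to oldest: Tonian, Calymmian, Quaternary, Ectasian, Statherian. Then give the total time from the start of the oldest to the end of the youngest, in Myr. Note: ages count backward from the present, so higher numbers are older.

Quaternary → Tonian → Ectasian → Calymmian → Statherian; total span 1800 Myr

From the excerpt: Tonian 1000–720; Calymmian 1600–1400; Quaternary 2.58–0; Ectasian 1400–1200; Statherian 1800–1600 (Ma).
Larger Ma is earlier, so the oldest is Statherian and the youngest is Quaternary; youngest to oldest: Quaternary, Tonian, Ectasian, Calymmian, Statherian.
Oldest start 1800 minus youngest end 0 gives 1800 Myr overall.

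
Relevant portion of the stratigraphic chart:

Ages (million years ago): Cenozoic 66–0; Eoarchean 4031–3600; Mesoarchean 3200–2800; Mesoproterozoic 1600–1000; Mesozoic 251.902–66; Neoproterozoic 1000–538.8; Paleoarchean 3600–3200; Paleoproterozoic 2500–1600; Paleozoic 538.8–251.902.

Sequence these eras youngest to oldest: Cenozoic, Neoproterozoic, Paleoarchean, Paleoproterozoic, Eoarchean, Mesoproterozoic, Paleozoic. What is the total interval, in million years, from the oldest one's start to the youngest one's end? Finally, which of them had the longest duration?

Cenozoic → Paleozoic → Neoproterozoic → Mesoproterozoic → Paleoproterozoic → Paleoarchean → Eoarchean; total span 4031 Myr; longest is Paleoproterozoic

From the excerpt: Cenozoic 66–0; Neoproterozoic 1000–538.8; Paleoarchean 3600–3200; Paleoproterozoic 2500–1600; Eoarchean 4031–3600; Mesoproterozoic 1600–1000; Paleozoic 538.8–251.902 (Ma).
Larger Ma is earlier, so the oldest is Eoarchean and the youngest is Cenozoic; youngest to oldest: Cenozoic, Paleozoic, Neoproterozoic, Mesoproterozoic, Paleoproterozoic, Paleoarchean, Eoarchean.
Oldest start 4031 minus youngest end 0 gives 4031 Myr overall.
Individual lengths (start − end): Paleoarchean 400; Eoarchean 431; Cenozoic 66; Mesoproterozoic 600; Paleoproterozoic 900; Neoproterozoic 461.2; Paleozoic 286.898. The largest is Paleoproterozoic at 900 Myr.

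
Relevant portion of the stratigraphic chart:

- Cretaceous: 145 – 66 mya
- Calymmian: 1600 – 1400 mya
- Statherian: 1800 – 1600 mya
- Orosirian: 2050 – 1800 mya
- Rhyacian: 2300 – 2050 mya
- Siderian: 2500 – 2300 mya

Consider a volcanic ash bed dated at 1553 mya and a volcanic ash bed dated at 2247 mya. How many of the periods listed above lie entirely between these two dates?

2247 Ma sits inside the Rhyacian (2300–2050) and 1553 Ma inside the Calymmian (1600–1400); neither of those is wholly between the two dates.
The listed periods lying completely between them are Orosirian, Statherian — 2 in all.

2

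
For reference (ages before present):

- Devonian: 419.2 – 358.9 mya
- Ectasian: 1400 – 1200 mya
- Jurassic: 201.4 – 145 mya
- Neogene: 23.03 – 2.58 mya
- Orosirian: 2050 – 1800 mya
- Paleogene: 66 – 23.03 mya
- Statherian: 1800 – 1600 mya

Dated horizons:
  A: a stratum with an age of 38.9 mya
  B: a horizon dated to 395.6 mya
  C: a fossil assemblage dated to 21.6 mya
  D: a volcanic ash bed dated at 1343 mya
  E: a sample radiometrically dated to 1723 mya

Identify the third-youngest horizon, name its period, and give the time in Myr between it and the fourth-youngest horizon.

B, in the Devonian; 947.4 million years to D

Smaller Ma means younger, so youngest first: C 21.6 < A 38.9 < B 395.6 < D 1343 < E 1723.
Counting 3 along gives B (395.6 Ma); the excerpt puts that inside the Devonian, 419.2–358.9 Ma.
Next in line is D (1343 Ma), and 1343 − 395.6 = 947.4 Myr.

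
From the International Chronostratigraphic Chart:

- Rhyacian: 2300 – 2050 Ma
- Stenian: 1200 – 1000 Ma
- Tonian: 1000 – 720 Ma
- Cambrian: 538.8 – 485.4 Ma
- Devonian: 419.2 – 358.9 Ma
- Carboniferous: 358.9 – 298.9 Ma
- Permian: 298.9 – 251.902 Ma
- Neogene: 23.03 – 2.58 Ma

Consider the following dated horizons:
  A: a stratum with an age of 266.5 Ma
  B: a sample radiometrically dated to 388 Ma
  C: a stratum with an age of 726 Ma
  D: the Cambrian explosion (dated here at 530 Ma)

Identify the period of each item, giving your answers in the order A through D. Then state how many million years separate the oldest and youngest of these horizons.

Match each age against the start–end ranges in the excerpt: A = 266.5 Ma → Permian (298.9–251.902); B = 388 Ma → Devonian (419.2–358.9); C = 726 Ma → Tonian (1000–720); D = 530 Ma → Cambrian (538.8–485.4).
The largest age is 726 Ma and the smallest is 266.5 Ma; their difference is 459.5 Myr.

A — Permian; B — Devonian; C — Tonian; D — Cambrian; span 459.5 million years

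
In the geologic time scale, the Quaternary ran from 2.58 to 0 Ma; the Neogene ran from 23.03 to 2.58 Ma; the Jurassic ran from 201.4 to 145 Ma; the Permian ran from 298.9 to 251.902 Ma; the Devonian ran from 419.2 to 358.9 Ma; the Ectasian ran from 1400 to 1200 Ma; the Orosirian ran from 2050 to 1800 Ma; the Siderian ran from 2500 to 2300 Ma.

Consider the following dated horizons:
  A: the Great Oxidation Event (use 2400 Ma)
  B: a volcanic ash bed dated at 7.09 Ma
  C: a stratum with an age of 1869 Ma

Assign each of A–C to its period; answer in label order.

Match each age against the start–end ranges in the excerpt: A = 2400 Ma → Siderian (2500–2300); B = 7.09 Ma → Neogene (23.03–2.58); C = 1869 Ma → Orosirian (2050–1800).

A — Siderian; B — Neogene; C — Orosirian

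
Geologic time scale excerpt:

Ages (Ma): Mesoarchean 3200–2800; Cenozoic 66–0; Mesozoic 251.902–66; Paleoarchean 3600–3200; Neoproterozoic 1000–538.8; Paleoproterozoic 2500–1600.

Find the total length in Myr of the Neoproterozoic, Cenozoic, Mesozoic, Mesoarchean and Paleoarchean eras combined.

Each duration: Neoproterozoic = 461.2; Cenozoic = 66; Mesozoic = 185.902; Mesoarchean = 400; Paleoarchean = 400.
Sum: 461.2 + 66 + 185.902 + 400 + 400 = 1513.102 Myr.

1513.102 million years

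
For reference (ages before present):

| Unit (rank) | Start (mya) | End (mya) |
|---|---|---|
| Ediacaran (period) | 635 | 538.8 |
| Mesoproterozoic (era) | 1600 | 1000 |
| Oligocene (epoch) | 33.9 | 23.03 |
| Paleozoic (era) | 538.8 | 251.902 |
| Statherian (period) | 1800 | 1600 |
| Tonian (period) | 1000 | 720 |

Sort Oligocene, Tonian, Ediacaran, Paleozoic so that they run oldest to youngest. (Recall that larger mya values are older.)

Tonian → Ediacaran → Paleozoic → Oligocene

Read off each span (Ma): Oligocene 33.9–23.03; Tonian 1000–720; Ediacaran 635–538.8; Paleozoic 538.8–251.902.
Larger Ma is older, so oldest→youngest is Tonian, Ediacaran, Paleozoic, Oligocene.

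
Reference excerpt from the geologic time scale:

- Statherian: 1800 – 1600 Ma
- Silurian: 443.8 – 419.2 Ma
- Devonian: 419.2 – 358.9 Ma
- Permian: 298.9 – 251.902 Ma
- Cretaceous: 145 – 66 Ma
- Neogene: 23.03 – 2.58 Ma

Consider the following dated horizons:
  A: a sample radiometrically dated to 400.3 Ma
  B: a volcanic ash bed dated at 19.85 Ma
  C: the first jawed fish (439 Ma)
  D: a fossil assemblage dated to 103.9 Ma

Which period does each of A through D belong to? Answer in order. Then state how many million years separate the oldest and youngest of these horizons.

A: 400.3 Ma lies in 419.2–358.9 Ma, so Devonian.
B: 19.85 Ma lies in 23.03–2.58 Ma, so Neogene.
C: 439 Ma lies in 443.8–419.2 Ma, so Silurian.
D: 103.9 Ma lies in 145–66 Ma, so Cretaceous.
Oldest = 439 Ma, youngest = 19.85 Ma → span 419.15 Myr.

A — Devonian; B — Neogene; C — Silurian; D — Cretaceous; span 419.15 million years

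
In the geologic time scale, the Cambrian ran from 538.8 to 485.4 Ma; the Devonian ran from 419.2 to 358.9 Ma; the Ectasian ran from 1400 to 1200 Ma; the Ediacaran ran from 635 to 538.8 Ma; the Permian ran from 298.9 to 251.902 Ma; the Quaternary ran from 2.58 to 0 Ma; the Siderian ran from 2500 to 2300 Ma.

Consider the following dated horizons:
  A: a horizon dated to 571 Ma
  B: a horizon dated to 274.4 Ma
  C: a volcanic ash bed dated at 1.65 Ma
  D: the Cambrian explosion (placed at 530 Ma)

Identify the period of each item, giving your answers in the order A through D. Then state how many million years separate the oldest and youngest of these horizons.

A — Ediacaran; B — Permian; C — Quaternary; D — Cambrian; span 569.35 million years

A: 571 Ma lies in 635–538.8 Ma, so Ediacaran.
B: 274.4 Ma lies in 298.9–251.902 Ma, so Permian.
C: 1.65 Ma lies in 2.58–0 Ma, so Quaternary.
D: 530 Ma lies in 538.8–485.4 Ma, so Cambrian.
Oldest = 571 Ma, youngest = 1.65 Ma → span 569.35 Myr.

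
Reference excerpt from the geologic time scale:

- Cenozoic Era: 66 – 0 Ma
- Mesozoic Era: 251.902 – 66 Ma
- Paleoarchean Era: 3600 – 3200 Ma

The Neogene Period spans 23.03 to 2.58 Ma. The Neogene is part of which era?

The Neogene (23.03–2.58 Ma) lies entirely within 66–0 Ma, the Cenozoic Era.

Cenozoic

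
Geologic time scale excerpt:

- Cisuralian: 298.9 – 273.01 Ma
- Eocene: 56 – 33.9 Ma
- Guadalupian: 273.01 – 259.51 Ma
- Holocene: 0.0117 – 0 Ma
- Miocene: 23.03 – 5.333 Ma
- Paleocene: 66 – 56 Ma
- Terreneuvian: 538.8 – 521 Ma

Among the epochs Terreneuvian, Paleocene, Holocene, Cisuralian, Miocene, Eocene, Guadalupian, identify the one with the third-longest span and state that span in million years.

Terreneuvian, 17.8 million years

Start − end for each: Terreneuvian 538.8 − 521 = 17.8; Paleocene 66 − 56 = 10; Holocene 0.0117 − 0 = 0.0117; Cisuralian 298.9 − 273.01 = 25.89; Miocene 23.03 − 5.333 = 17.697; Eocene 56 − 33.9 = 22.1; Guadalupian 273.01 − 259.51 = 13.5.
Ranking these from longest: Cisuralian > Eocene > Terreneuvian > Miocene > Guadalupian > Paleocene > Holocene.
Position 3 in that ranking is Terreneuvian, which lasted 17.8 Myr.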